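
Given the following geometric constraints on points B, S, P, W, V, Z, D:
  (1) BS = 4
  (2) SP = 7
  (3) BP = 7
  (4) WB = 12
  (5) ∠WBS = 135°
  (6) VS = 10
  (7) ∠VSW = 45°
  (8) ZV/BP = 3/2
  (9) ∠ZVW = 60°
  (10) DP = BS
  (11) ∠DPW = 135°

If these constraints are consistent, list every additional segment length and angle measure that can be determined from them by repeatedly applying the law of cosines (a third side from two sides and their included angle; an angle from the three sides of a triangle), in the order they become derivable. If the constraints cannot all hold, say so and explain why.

The constraints are consistent. Derivable facts, in order:
After 1 step:
- SW ≈ 15.1
- ∠BPS = 33.2°
- ∠BSP = 73.4°
- ∠PBS = 73.4°
After 2 steps:
- WV ≈ 10.7
- ∠BSW = 34.2°
- ∠BWS = 10.8°
After 3 steps:
- WZ ≈ 10.6
- ∠SVW = 93.61°
- ∠SWV = 41.39°
After 4 steps:
- ∠VWZ = 59.08°
- ∠VZW = 60.92°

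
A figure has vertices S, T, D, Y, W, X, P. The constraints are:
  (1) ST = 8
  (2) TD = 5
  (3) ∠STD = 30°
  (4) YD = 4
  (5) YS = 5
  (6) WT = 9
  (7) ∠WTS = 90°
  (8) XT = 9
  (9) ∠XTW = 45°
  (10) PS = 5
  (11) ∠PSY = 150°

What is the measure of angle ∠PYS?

Step 1: By the law of cosines on triangle YSP: YP² = 5² + 5² − 2·5·5·cos(150°) = 93.3, so YP ≈ 9.66.
Step 2: By the inverse law of cosines on triangle PYS: cos(∠PYS) = (9.66² + 5² − 5²) / (2·9.66·5) = 93.3/96.59 = 0.9659, so ∠PYS = 15°.

Therefore, the measure of angle ∠PYS = 15°.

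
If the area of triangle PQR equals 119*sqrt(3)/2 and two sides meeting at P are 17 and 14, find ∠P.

From the SAS area formula Area = (1/2)ab sin(C), rearranging gives sin(C) = 2*Area/(ab).
sin(C) = 2 * 119*sqrt(3)/2 / (238) = sqrt(3)/2.
Therefore C = arcsin(sqrt(3)/2) = 60°.
Since sin(180° - C) = sin(C), the obtuse angle 120° gives the same area, so C = 60° or C = 120°.

60° or 120°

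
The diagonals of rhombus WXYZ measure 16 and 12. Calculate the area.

Area of a rhombus = (d1 * d2) / 2
Area = (16 * 12) / 2
Area = 192 / 2
Area = 96

96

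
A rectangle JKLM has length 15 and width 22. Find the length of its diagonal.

A rectangle's diagonal splits it into two right triangles, with the diagonal as the hypotenuse.
By the Pythagorean theorem, d^2 = 15^2 + 22^2 = 709.
Therefore d = sqrt(709).

sqrt(709)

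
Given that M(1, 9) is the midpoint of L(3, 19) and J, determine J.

Using the midpoint formula: M = ((x1 + x2)/2, (y1 + y2)/2)
We know M = (1, 9) and L = (3, 19)
For x: 1 = (3 + x2)/2, so x2 = 2*1 - 3 = -1
For y: 9 = (19 + y2)/2, so y2 = 2*9 - 19 = -1
J = (-1, -1)

(-1, -1)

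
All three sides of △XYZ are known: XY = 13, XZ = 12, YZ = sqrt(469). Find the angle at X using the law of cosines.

By the inverse law of cosines: cos(X) = (XY² + XZ² - YZ²) / (2 × XY × XZ)
cos(X) = (13² + 12² - (sqrt(469))²) / (2 × 13 × 12)
cos(X) = (169 + 144 - (469)) / 312
cos(X) = -1/2
X = arccos(-1/2) = 120°

120°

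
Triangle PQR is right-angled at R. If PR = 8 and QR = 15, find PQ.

By the Pythagorean theorem: PQ^2 = PR^2 + QR^2
PQ^2 = 8^2 + 15^2 = 64 + 225 = 289
PQ = sqrt(289) = 17

17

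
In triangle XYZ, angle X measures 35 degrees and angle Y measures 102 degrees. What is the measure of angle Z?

angle Z = 180 - 35 - 102 = 43 degrees.

43 degrees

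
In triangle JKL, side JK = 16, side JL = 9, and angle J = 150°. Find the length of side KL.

By the law of cosines: KL^2 = JK^2 + JL^2 - 2*JK*JL*cos(J)
KL^2 = 16^2 + 9^2 - 2*16*9*cos(150°)
KL^2 = 256 + 81 - 288*(-sqrt(3)/2)
KL^2 = 144*sqrt(3) + 337
KL = sqrt(144*sqrt(3) + 337)

sqrt(144*sqrt(3) + 337)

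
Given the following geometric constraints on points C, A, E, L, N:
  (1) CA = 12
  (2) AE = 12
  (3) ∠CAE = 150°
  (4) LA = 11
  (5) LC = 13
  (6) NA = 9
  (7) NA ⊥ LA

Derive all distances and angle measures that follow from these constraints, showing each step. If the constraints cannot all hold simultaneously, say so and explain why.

The constraints are consistent.

Step 1: From CA = 12, AE = 12, and ∠CAE = 150°, by the law of cosines:
  CE² = CA² + AE² - 2·CA·AE·cos(150°) = 144 + 144 + 249.4 = 537.4
  CE ≈ 23.18

Step 2: From LA = 11, AN = 9, and ∠LAN = 90°, by the law of cosines:
  LN² = LA² + AN² - 2·LA·AN·cos(90°) = 121 + 81 - 0 = 202
  LN ≈ 14.21

Step 3: From CA = 12, CL = 13, AL = 11, by the inverse law of cosines:
  cos(∠ACL) = (CA² + CL² - AL²) / (2·CA·CL)
  ∠ACL = 52.02°

Step 4: From AC = 12, AL = 11, CL = 13, by the inverse law of cosines:
  cos(∠CAL) = (AC² + AL² - CL²) / (2·AC·AL)
  ∠CAL = 68.68°

Step 5: From LA = 11, LC = 13, AC = 12, by the inverse law of cosines:
  cos(∠ALC) = (LA² + LC² - AC²) / (2·LA·LC)
  ∠ALC = 59.3°

Step 6: From CA = 12, CE = 23.18, AE = 12, by the inverse law of cosines:
  cos(∠ACE) = (CA² + CE² - AE²) / (2·CA·CE)
  ∠ACE = 15°

Step 7: From EA = 12, EC = 23.18, AC = 12, by the inverse law of cosines:
  cos(∠AEC) = (EA² + EC² - AC²) / (2·EA·EC)
  ∠AEC = 15°

Step 8: From LA = 11, LN = 14.21, AN = 9, by the inverse law of cosines:
  cos(∠ALN) = (LA² + LN² - AN²) / (2·LA·LN)
  ∠ALN = 39.29°

Step 9: From NA = 9, NL = 14.21, AL = 11, by the inverse law of cosines:
  cos(∠ANL) = (NA² + NL² - AL²) / (2·NA·NL)
  ∠ANL = 50.71°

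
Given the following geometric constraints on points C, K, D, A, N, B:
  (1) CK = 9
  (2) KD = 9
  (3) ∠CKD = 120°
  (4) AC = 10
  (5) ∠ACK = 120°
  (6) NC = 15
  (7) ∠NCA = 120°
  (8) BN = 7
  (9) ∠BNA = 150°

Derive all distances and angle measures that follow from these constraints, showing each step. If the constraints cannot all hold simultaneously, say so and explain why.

The constraints are consistent.

Step 1: From CK = 9, KD = 9, and ∠CKD = 120°, by the law of cosines:
  CD² = CK² + KD² - 2·CK·KD·cos(120°) = 81 + 81 + 81 = 243
  CD = 9·√3

Step 2: From KC = 9, CA = 10, and ∠KCA = 120°, by the law of cosines:
  KA² = KC² + CA² - 2·KC·CA·cos(120°) = 81 + 100 + 90 = 271
  KA ≈ 16.46

Step 3: From AC = 10, CN = 15, and ∠ACN = 120°, by the law of cosines:
  AN² = AC² + CN² - 2·AC·CN·cos(120°) = 100 + 225 + 150 = 475
  AN = 5·√19

Step 4: From AN = 5·√19, NB = 7, and ∠ANB = 150°, by the law of cosines:
  AB² = AN² + NB² - 2·AN·NB·cos(150°) = 475 + 49 + 264.2 = 788.2
  AB ≈ 28.08

Step 5: From CD = 9·√3, CK = 9, DK = 9, by the inverse law of cosines:
  cos(∠DCK) = (CD² + CK² - DK²) / (2·CD·CK)
  ∠DCK = 30°

Step 6: From KA = 16.46, KC = 9, AC = 10, by the inverse law of cosines:
  cos(∠AKC) = (KA² + KC² - AC²) / (2·KA·KC)
  ∠AKC = 31.74°

Step 7: From DC = 9·√3, DK = 9, CK = 9, by the inverse law of cosines:
  cos(∠CDK) = (DC² + DK² - CK²) / (2·DC·DK)
  ∠CDK = 30°

Step 8: From AC = 10, AK = 16.46, CK = 9, by the inverse law of cosines:
  cos(∠CAK) = (AC² + AK² - CK²) / (2·AC·AK)
  ∠CAK = 28.26°

Step 9: From AC = 10, AN = 5·√19, CN = 15, by the inverse law of cosines:
  cos(∠CAN) = (AC² + AN² - CN²) / (2·AC·AN)
  ∠CAN = 36.59°

Step 10: From NA = 5·√19, NC = 15, AC = 10, by the inverse law of cosines:
  cos(∠ANC) = (NA² + NC² - AC²) / (2·NA·NC)
  ∠ANC = 23.41°

Step 11: From AB = 28.08, AN = 5·√19, BN = 7, by the inverse law of cosines:
  cos(∠BAN) = (AB² + AN² - BN²) / (2·AB·AN)
  ∠BAN = 7.16°

Step 12: From BA = 28.08, BN = 7, AN = 5·√19, by the inverse law of cosines:
  cos(∠ABN) = (BA² + BN² - AN²) / (2·BA·BN)
  ∠ABN = 22.84°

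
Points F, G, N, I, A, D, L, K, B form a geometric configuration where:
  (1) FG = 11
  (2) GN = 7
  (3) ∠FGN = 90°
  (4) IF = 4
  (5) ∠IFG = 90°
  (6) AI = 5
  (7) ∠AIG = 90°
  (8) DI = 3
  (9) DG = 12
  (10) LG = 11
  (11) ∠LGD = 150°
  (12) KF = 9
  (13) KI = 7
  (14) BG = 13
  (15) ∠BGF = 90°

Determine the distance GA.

Step 1: By the law of cosines on triangle GFI: GI² = 11² + 4² − 2·11·4·cos(90°) = 137, so GI = √137.
Step 2: By the law of cosines on triangle GIA: GA² = √137² + 5² − 2·√137·5·cos(90°) = 162, so GA = 9·√2.

Therefore, the length of GA = 9·√2.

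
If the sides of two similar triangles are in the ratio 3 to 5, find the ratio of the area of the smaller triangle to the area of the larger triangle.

Area scales with the square of linear dimensions. If every length is multiplied by 3/5, then the area is multiplied by (3/5)^2 = 9/25.
The area ratio is 9:25.

9:25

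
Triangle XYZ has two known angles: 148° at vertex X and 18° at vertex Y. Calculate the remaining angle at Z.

Let angle Z = x. Then 148 + 18 + x = 180.
x = 180 - 166 = 14 degrees.

14 degrees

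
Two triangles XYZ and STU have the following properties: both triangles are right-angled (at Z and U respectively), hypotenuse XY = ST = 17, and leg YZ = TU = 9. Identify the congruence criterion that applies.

The given information provides:
both triangles are right-angled (at Z and U respectively), hypotenuse XY = ST = 17, and leg YZ = TU = 9
This matches the HL congruence theorem.
The hypotenuse and one leg of two right triangles are equal (Hypotenuse-Leg).

HL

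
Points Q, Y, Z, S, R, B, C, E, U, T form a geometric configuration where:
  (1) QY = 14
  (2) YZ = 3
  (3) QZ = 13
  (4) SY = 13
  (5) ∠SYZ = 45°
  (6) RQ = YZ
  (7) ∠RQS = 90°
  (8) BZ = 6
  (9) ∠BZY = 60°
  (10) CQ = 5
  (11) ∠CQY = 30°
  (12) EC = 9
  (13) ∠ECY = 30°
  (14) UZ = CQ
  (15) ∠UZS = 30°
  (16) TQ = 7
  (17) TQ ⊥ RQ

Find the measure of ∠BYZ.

Step 1: By the law of cosines on triangle YZB: YB² = 3² + 6² − 2·3·6·cos(60°) = 27, so YB = 3·√3.
Step 2: By the inverse law of cosines on triangle BYZ: cos(∠BYZ) = ((3·√3)² + 3² − 6²) / (2·3·√3·3) = 0/31.18 = 0, so ∠BYZ = 90°.

Therefore, the measure of angle ∠BYZ = 90°.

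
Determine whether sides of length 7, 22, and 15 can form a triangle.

Check the triangle inequality: 7 + 15 = 22 ≤ 22.
Since the sum of two sides does not exceed the third, no triangle can be formed.

No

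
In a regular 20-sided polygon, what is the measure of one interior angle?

Each interior angle of a regular n-gon is (n - 2) * 180 / n.
For n = 20: (20 - 2) * 180 / 20 = 3240/20 = 162 degrees.

162 degrees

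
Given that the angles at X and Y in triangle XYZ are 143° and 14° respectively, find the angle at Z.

angle Z = 180 - 143 - 14 = 23 degrees.

23 degrees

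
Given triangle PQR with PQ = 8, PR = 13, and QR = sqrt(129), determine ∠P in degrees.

By the inverse law of cosines: cos(P) = (PQ² + PR² - QR²) / (2 × PQ × PR)
cos(P) = (8² + 13² - (sqrt(129))²) / (2 × 8 × 13)
cos(P) = (64 + 169 - (129)) / 208
cos(P) = 1/2
P = arccos(1/2) = 60°

60°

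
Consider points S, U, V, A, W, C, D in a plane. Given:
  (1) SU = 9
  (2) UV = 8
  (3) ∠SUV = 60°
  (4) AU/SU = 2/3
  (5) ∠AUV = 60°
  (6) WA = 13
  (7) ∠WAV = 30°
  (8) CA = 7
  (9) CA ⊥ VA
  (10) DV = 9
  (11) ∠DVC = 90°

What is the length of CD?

From the given relations: AU = 2/3·SU = 2/3·9 = 6.
Step 1: By the law of cosines on triangle VUA: VA² = 8² + 6² − 2·8·6·cos(60°) = 52, so VA = 2·√13.
Step 2: By the law of cosines on triangle CAV: CV² = 7² + (2·√13)² − 2·7·2·√13·cos(90°) = 101, so CV = √101.
Step 3: By the law of cosines on triangle CVD: CD² = √101² + 9² − 2·√101·9·cos(90°) = 182, so CD = √182.

Therefore, the length of CD = √182.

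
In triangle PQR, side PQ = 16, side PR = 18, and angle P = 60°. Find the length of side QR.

When two sides and the included angle are known, the law of cosines gives the third side.
c^2 = a^2 + b^2 - 2ab cos(C) generalizes the Pythagorean theorem to non-right triangles.
Here: QR^2 = 256 + 324 - 576*(1/2) = 292
QR = 2*sqrt(73)

2*sqrt(73)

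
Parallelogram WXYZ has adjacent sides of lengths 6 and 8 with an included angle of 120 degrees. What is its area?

The area of a parallelogram equals the product of two adjacent sides times the sine of the included angle.
This is because the height equals 8 * sin(120°) = 4*sqrt(3).
Area = 6 * 4*sqrt(3) = 24*sqrt(3)

24*sqrt(3)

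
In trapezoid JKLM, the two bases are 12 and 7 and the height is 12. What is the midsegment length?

The midsegment (median) of a trapezoid connects the midpoints of the non-parallel sides.
Its length is the average of the two bases: (12 + 7) / 2 = 19/2.

19/2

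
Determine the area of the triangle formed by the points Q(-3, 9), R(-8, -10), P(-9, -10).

Shoelace: Area = (1/2)|-3(-10--10) + -8(-10-9) + -9(9--10)| = (1/2)(19) = 19/2

19/2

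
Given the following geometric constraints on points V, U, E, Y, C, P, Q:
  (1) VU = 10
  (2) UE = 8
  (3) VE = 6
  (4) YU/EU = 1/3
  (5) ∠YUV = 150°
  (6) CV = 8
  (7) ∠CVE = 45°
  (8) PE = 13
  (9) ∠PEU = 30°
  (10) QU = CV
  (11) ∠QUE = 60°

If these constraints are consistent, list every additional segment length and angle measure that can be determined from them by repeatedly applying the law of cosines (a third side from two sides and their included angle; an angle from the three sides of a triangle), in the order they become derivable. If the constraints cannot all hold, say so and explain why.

The constraints are consistent. Derivable facts, in order:
After 1 step:
- EC ≈ 5.67
- EQ = 8
- UP ≈ 7.27
- VY ≈ 12.38
- ∠EUV = 36.87°
- ∠EVU = 53.13°
- ∠UEV = 90°
After 2 steps:
- ∠CEV = 86.53°
- ∠ECV = 48.47°
- ∠EPU = 33.38°
- ∠EQU = 60°
- ∠EUP = 116.62°
- ∠QEU = 60°
- ∠UVY = 6.18°
- ∠UYV = 23.82°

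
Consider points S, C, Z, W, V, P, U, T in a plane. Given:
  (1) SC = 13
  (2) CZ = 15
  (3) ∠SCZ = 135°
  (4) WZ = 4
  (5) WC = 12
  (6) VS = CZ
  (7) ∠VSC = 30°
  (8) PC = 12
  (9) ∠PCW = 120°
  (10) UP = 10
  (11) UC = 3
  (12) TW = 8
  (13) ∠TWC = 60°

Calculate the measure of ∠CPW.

Step 1: By the law of cosines on triangle PCW: PW² = 12² + 12² − 2·12·12·cos(120°) = 432, so PW = 12·√3.
Step 2: By the inverse law of cosines on triangle CPW: cos(∠CPW) = (12² + (12·√3)² − 12²) / (2·12·12·√3) = 432/498.83 = 0.866, so ∠CPW = 30°.

Therefore, the measure of angle ∠CPW = 30°.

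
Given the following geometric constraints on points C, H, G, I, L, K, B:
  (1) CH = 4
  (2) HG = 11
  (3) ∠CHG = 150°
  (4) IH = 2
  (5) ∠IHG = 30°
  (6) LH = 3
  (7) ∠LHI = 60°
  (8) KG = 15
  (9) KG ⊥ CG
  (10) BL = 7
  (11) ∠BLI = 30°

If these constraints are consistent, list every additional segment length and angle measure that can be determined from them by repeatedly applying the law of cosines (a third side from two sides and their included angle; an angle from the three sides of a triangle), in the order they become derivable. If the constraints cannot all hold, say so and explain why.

The constraints are consistent. Derivable facts, in order:
After 1 step:
- CG ≈ 14.6
- GI ≈ 9.32
- IL = √7
After 2 steps:
- CK ≈ 20.93
- IB ≈ 4.89
- ∠CGH = 7.87°
- ∠GCH = 22.13°
- ∠GIH = 143.84°
- ∠HGI = 6.16°
- ∠HIL = 79.11°
- ∠HLI = 40.89°
After 3 steps:
- ∠BIL = 134.31°
- ∠CKG = 44.23°
- ∠GCK = 45.77°
- ∠IBL = 15.69°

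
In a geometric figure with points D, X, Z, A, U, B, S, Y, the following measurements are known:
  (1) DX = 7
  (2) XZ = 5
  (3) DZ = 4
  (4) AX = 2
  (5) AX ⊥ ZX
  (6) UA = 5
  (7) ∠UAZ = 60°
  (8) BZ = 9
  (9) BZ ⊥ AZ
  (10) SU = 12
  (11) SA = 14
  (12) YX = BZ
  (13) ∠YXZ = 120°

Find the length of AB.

Step 1: By the law of cosines on triangle ZXA: ZA² = 5² + 2² − 2·5·2·cos(90°) = 29, so ZA = √29.
Step 2: By the law of cosines on triangle AZB: AB² = √29² + 9² − 2·√29·9·cos(90°) = 110, so AB = √110.

Therefore, the length of AB = √110.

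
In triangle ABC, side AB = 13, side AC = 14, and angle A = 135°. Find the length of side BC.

By the law of cosines: BC^2 = AB^2 + AC^2 - 2*AB*AC*cos(A)
BC^2 = 13^2 + 14^2 - 2*13*14*cos(135°)
BC^2 = 169 + 196 - 364*(-sqrt(2)/2)
BC^2 = 182*sqrt(2) + 365
BC = sqrt(182*sqrt(2) + 365)

sqrt(182*sqrt(2) + 365)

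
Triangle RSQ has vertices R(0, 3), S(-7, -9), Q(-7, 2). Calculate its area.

Shoelace: Area = (1/2)|0(-9-2) + -7(2-3) + -7(3--9)| = (1/2)(77) = 77/2

77/2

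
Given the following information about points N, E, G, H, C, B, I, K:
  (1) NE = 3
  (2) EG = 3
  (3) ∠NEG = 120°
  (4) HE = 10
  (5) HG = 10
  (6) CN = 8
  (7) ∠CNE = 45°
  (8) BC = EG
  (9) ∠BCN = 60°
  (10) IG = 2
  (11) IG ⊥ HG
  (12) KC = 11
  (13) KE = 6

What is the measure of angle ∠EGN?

Step 1: By the law of cosines on triangle GEN: GN² = 3² + 3² − 2·3·3·cos(120°) = 27, so GN = 3·√3.
Step 2: By the inverse law of cosines on triangle EGN: cos(∠EGN) = (3² + (3·√3)² − 3²) / (2·3·3·√3) = 27/31.18 = 0.866, so ∠EGN = 30°.

Therefore, the measure of angle ∠EGN = 30°.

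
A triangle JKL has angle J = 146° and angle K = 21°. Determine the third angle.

The interior angles sum to 180°: angle L = 180 - 146 - 21 = 13°.
The triangle is obtuse (angles 146°, 21°, 13°).

13 degrees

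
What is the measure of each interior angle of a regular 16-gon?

Each interior angle of a regular n-gon is (n - 2) * 180 / n.
For n = 16: (16 - 2) * 180 / 16 = 2520/16 = 315/2 degrees.

315/2 degrees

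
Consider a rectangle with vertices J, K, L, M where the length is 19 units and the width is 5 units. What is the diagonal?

d = sqrt(19^2 + 5^2) = sqrt(386)

sqrt(386)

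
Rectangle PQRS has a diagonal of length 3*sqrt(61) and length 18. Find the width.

The diagonal of a rectangle forms a right triangle with the two sides.
Rearranging the Pythagorean theorem: missing side = sqrt(d^2 - known^2).
= sqrt(549 - 324) = sqrt(225) = 15.

15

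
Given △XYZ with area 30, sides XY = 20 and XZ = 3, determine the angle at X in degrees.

From the SAS area formula Area = (1/2)ab sin(C), rearranging gives sin(C) = 2*Area/(ab).
sin(C) = 2 * 30 / (60) = 1.
Therefore C = arcsin(1) = 90°.

90°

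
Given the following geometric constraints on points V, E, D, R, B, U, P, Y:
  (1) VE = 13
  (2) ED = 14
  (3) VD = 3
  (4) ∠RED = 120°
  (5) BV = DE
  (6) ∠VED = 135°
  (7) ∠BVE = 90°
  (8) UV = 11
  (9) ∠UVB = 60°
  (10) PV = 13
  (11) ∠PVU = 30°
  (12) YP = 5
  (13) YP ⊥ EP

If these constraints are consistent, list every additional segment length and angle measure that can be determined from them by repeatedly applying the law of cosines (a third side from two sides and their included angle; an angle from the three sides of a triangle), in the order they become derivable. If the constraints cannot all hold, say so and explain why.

These constraints are not satisfiable: (1), (2) and (3) fix all three sides of triangle VED, so by the law of cosines cos(∠VED) = (13² + 14² − 3²) / (2·13·14) = 0.9780, i.e. ∠VED ≈ 12.03°, which contradicts (6) ∠VED = 135°. No planar figure meets all of them, so nothing further can be derived.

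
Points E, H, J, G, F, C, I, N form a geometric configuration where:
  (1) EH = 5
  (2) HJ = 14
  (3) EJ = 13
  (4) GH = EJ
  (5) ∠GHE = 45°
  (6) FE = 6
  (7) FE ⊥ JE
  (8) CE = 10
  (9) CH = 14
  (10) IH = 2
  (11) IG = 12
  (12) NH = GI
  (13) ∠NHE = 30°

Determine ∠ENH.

From the given relations: NH = GI = 12.
Step 1: By the law of cosines on triangle NHE: NE² = 12² + 5² − 2·12·5·cos(30°) = 65.08, so NE ≈ 8.07.
Step 2: By the inverse law of cosines on triangle ENH: cos(∠ENH) = (8.07² + 12² − 5²) / (2·8.07·12) = 184.08/193.61 = 0.9508, so ∠ENH = 18.05°.

Therefore, the measure of angle ∠ENH = 18.05°.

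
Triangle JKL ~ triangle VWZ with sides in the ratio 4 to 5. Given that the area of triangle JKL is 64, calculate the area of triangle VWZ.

Area ratio = (4/5)^2 = 16/25. Area of VWZ = 64 * 25/16 = 100.

100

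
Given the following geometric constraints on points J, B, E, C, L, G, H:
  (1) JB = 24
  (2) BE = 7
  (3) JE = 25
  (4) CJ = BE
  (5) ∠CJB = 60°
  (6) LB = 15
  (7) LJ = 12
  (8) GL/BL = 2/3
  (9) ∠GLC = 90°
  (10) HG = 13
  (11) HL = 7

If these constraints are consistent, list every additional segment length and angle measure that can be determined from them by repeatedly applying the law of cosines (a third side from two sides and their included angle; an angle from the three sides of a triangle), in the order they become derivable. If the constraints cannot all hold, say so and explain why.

The constraints are consistent. Derivable facts, in order:
After 1 step:
- BC ≈ 21.38
- ∠BEJ = 73.74°
- ∠BJE = 16.26°
- ∠BJL = 30.75°
- ∠BLJ = 125.1°
- ∠EBJ = 90°
- ∠GHL = 49.58°
- ∠GLH = 98.21°
- ∠HGL = 32.2°
- ∠JBL = 24.15°
After 2 steps:
- ∠BCJ = 103.53°
- ∠CBJ = 16.47°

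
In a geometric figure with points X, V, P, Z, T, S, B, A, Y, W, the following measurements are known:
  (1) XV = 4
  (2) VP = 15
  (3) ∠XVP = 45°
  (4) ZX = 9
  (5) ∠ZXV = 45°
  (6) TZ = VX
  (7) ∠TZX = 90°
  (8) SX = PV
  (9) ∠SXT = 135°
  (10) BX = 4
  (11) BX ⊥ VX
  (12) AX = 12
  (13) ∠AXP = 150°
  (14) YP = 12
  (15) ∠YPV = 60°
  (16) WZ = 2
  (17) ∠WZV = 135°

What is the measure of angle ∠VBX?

Step 1: By the law of cosines on triangle BXV: BV² = 4² + 4² − 2·4·4·cos(90°) = 32, so BV = 4·√2.
Step 2: By the inverse law of cosines on triangle VBX: cos(∠VBX) = ((4·√2)² + 4² − 4²) / (2·4·√2·4) = 32/45.25 = 0.7071, so ∠VBX = 45°.

Therefore, the measure of angle ∠VBX = 45°.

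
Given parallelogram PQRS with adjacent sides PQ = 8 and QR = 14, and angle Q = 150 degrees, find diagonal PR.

The diagonal of a parallelogram can be found by treating two adjacent sides and the diagonal as a triangle.
Applying the law of cosines with sides 8, 14 and included angle 150°:
d^2 = 64 + 196 - 224*cos(150°) = 112*sqrt(3) + 260
d = 2*sqrt(28*sqrt(3) + 65)

2*sqrt(28*sqrt(3) + 65)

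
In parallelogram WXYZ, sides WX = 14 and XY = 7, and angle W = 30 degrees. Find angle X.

Opposite sides of a parallelogram are parallel, so consecutive angles form co-interior angles on a transversal.
Co-interior angles sum to 180°, giving angle X = 180 - 30 = 150 degrees.

150 degrees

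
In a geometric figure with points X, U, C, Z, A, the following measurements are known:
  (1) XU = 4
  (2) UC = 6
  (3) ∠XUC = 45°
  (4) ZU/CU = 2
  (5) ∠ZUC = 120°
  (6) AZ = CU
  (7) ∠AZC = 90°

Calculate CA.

From the given relations: ZU = 2·CU = 2·6 = 12; AZ = CU = 6.
Step 1: By the law of cosines on triangle ZUC: ZC² = 12² + 6² − 2·12·6·cos(120°) = 252, so ZC = 6·√7.
Step 2: By the law of cosines on triangle CZA: CA² = (6·√7)² + 6² − 2·6·√7·6·cos(90°) = 288, so CA = 12·√2.

Therefore, the length of CA = 12·√2.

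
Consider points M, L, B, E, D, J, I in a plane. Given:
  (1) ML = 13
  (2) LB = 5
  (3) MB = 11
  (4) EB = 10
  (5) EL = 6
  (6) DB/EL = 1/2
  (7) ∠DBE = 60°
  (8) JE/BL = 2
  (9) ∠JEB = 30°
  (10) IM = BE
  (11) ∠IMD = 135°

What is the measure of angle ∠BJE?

From the given relations: JE = 2·BL = 2·5 = 10.
Step 1: By the law of cosines on triangle JEB: JB² = 10² + 10² − 2·10·10·cos(30°) = 26.79, so JB ≈ 5.18.
Step 2: By the inverse law of cosines on triangle BJE: cos(∠BJE) = (5.18² + 10² − 10²) / (2·5.18·10) = 26.79/103.53 = 0.2588, so ∠BJE = 75°.

Therefore, the measure of angle ∠BJE = 75°.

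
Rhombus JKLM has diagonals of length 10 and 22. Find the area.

Area = (10 * 22) / 2 = 220 / 2 = 110

110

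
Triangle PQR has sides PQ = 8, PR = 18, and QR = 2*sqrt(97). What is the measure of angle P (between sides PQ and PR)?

By the inverse law of cosines: cos(P) = (PQ² + PR² - QR²) / (2 × PQ × PR)
cos(P) = (8² + 18² - (2*sqrt(97))²) / (2 × 8 × 18)
cos(P) = (64 + 324 - (388)) / 288
cos(P) = 0
P = arccos(0) = 90°

90°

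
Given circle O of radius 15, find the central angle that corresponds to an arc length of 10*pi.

The full circumference is 2πr = 30*pi.
The arc is 10*pi / 30*pi = 1/3 of the full circle.
So the central angle = 1/3 × 360° = 120°.

120°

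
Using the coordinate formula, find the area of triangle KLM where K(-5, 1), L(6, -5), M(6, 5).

Using the Shoelace formula for a triangle:
Area = (1/2)|x0(y1 - y2) + x1(y2 - y0) + x2(y0 - y1)|
Area = (1/2)|-5(-5 - 5) + 6(5 - 1) + 6(1 - -5)|
Area = (1/2)|50 + 24 + 36|
Area = (1/2)|110|
Area = (1/2)(110)
Area = 55

55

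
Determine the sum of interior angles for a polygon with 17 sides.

The sum of interior angles of an n-sided polygon is (n - 2) * 180.
For n = 17: (17 - 2) * 180 = 15 * 180 = 2700 degrees.

2700 degrees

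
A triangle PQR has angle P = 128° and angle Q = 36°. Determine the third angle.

The interior angles sum to 180°: angle R = 180 - 128 - 36 = 16°.
The triangle is obtuse (angles 128°, 36°, 16°).

16 degrees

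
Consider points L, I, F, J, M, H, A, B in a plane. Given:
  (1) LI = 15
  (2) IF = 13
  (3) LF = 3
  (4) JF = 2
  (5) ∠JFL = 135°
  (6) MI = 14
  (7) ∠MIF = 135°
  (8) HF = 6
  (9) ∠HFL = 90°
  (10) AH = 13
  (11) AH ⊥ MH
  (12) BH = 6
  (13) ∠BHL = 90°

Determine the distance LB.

Step 1: By the law of cosines on triangle LFH: LH² = 3² + 6² − 2·3·6·cos(90°) = 45, so LH = 3·√5.
Step 2: By the law of cosines on triangle LHB: LB² = (3·√5)² + 6² − 2·3·√5·6·cos(90°) = 81, so LB = 9.

Therefore, the length of LB = 9.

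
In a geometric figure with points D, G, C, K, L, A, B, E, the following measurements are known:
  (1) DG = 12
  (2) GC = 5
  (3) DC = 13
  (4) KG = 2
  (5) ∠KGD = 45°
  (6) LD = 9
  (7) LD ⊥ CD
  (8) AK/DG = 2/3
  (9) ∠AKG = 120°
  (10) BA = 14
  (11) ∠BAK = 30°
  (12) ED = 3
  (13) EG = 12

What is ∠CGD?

Step 1: By the inverse law of cosines on triangle CGD: cos(∠CGD) = (5² + 12² − 13²) / (2·5·12) = 0/120 = 0, so ∠CGD = 90°.

Therefore, the measure of angle ∠CGD = 90°.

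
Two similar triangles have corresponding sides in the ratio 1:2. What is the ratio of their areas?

Area scales with the square of linear dimensions. If every length is multiplied by 1/2, then the area is multiplied by (1/2)^2 = 1/4.
The area ratio is 1:4.

1:4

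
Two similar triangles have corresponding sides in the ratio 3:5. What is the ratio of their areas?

Area scales with the square of linear dimensions. If every length is multiplied by 3/5, then the area is multiplied by (3/5)^2 = 9/25.
The area ratio is 9:25.

9:25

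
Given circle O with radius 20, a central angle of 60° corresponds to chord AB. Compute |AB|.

Drop a perpendicular from the center to the chord, bisecting both the chord and the central angle.
Each half-chord = r sin(θ/2) = 20 sin(30°).
The full chord = 2 × 20 × sin(30°) = 20.

20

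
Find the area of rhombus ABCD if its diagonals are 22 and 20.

Area = (22 * 20) / 2 = 440 / 2 = 220

220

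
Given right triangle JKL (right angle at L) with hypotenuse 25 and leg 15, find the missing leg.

By the Pythagorean theorem: KL^2 = JK^2 - JL^2
KL^2 = 25^2 - 15^2 = 625 - 225 = 400
KL = sqrt(400) = 20

20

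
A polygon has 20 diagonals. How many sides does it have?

Using d = n(n - 3)/2, we solve 20 = n(n - 3)/2.
So n(n - 3) = 40.
Testing n = 8: 8 * 5 = 40 = 40. Correct.
The polygon has 8 sides.

8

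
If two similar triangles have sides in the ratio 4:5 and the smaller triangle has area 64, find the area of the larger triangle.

For similar figures, the area ratio equals the square of the side ratio.
Side ratio (the smaller triangle to the larger triangle) = 4:5, so area ratio = 4^2:5^2 = 16:25.
If the area of the smaller triangle is 64, then the area of the larger triangle = 64 * (25/16) = 100.

100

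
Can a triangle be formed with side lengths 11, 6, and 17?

Check the triangle inequality: 11 + 6 = 17 ≤ 17.
Since the sum of two sides does not exceed the third, no triangle can be formed.

No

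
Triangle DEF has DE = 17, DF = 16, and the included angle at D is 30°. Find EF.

Law of cosines: EF^2 = 17^2 + 16^2 - 2(17)(16)cos(30°) = 545 - 272*sqrt(3), so EF = sqrt(545 - 272*sqrt(3)).

sqrt(545 - 272*sqrt(3))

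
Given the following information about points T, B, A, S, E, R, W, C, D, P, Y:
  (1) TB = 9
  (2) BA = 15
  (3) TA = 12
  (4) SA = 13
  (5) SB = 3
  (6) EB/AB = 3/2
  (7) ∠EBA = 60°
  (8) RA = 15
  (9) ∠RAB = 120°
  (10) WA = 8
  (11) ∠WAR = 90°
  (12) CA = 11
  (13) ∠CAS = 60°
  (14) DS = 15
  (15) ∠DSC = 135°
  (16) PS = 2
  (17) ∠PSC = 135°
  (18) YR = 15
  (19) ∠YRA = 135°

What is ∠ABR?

Step 1: By the law of cosines on triangle BAR: BR² = 15² + 15² − 2·15·15·cos(120°) = 675, so BR = 15·√3.
Step 2: By the inverse law of cosines on triangle ABR: cos(∠ABR) = (15² + (15·√3)² − 15²) / (2·15·15·√3) = 675/779.42 = 0.866, so ∠ABR = 30°.

Therefore, the measure of angle ∠ABR = 30°.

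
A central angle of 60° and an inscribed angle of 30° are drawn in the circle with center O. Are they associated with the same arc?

By the inscribed angle theorem, if both angles subtend the same arc, the inscribed angle must be half the central angle.
Half of 60° = 30°, which equals the given inscribed angle of 30°.
Therefore, yes, they correspond to the same arc.

Yes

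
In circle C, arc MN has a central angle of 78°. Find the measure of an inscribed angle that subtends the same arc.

By the inscribed angle theorem, the inscribed angle is half the central angle.
Inscribed angle = 78° / 2 = 39°

39°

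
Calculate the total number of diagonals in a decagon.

The number of diagonals in an n-gon is n(n - 3)/2.
For n = 10: 10(10 - 3)/2 = 10 × 7 / 2 = 35.

35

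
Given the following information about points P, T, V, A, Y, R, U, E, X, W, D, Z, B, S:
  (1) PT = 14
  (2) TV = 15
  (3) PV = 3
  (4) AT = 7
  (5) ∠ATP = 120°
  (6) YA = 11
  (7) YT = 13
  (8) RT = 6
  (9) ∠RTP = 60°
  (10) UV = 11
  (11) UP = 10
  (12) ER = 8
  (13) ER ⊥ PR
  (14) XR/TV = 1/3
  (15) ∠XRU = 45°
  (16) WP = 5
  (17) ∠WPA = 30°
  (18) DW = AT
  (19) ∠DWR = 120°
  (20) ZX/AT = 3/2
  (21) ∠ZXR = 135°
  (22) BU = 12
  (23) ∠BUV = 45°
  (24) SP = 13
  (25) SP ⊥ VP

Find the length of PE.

Step 1: By the law of cosines on triangle PTR: PR² = 14² + 6² − 2·14·6·cos(60°) = 148, so PR = 2·√37.
Step 2: By the law of cosines on triangle PRE: PE² = (2·√37)² + 8² − 2·2·√37·8·cos(90°) = 212, so PE = 2·√53.

Therefore, the length of PE = 2·√53.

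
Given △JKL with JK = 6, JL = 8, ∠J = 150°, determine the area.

When two sides and the included angle are known, the area formula is (1/2)ab sin(C).
The height from one side to the opposite vertex is 8 sin(150°) = 4.
Area = (1/2) * 6 * 4 = 12.

12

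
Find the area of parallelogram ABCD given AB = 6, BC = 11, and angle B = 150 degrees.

The area of a parallelogram equals the product of two adjacent sides times the sine of the included angle.
This is because the height equals 11 * sin(150°) = 11/2.
Area = 6 * 11/2 = 33

33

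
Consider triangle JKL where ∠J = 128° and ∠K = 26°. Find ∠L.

The interior angles sum to 180°: angle L = 180 - 128 - 26 = 26°.
The triangle is obtuse (angles 128°, 26°, 26°).

26 degrees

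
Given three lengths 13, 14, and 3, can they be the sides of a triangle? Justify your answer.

Check all three triangle inequalities:
13 + 14 = 27 > 3 ✓
13 + 3 = 16 > 14 ✓
14 + 3 = 17 > 13 ✓
All conditions hold, so these sides form a valid triangle.

Yes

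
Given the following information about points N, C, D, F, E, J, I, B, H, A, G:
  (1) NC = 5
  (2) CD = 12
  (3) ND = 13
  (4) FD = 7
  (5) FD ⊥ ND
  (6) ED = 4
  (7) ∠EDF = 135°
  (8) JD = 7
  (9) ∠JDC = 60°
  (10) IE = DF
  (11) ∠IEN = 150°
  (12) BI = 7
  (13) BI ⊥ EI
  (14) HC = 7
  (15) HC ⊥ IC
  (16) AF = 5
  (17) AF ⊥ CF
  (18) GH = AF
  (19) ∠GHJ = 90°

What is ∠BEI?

From the given relations: IE = DF = 7.
Step 1: By the law of cosines on triangle EIB: EB² = 7² + 7² − 2·7·7·cos(90°) = 98, so EB = 7·√2.
Step 2: By the inverse law of cosines on triangle BEI: cos(∠BEI) = ((7·√2)² + 7² − 7²) / (2·7·√2·7) = 98/138.59 = 0.7071, so ∠BEI = 45°.

Therefore, the measure of angle ∠BEI = 45°.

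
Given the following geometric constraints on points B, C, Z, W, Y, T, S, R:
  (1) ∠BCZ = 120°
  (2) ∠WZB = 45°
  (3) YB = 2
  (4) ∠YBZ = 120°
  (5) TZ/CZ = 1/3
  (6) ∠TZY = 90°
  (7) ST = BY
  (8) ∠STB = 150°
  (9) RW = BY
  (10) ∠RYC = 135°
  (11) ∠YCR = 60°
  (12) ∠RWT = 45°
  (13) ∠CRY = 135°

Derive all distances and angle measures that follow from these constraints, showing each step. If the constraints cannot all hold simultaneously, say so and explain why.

These constraints are not satisfiable: (10), (11) and (13) are the three interior angles of triangle RYC, which must sum to 180°, but 135° + 60° + 135° = 330°. No planar figure meets all of them, so nothing further can be derived.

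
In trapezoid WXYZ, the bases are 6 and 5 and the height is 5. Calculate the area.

A trapezoid's area equals the midsegment times the height.
The midsegment is (6 + 5) / 2 = 11/2.
Area = 11/2 * 5 = 55/2.

55/2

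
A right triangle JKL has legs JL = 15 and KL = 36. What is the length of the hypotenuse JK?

In a right triangle, the square of the hypotenuse equals the sum of the squares of the two legs.
The legs are 15 and 36, so the hypotenuse = sqrt(225 + 1296) = sqrt(1521) = 39.

39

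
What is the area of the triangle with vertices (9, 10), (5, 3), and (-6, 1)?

The Shoelace formula computes the area from vertex coordinates by summing cross products.
For vertices (9,10), (5,3), (-6,1):
Signed sum = 9*3 - 5*10 + 5*1 - -6*3 + -6*10 - 9*1
= -23 + 23 + -69 = -69
Area = (1/2)|-69| = 69/2.

69/2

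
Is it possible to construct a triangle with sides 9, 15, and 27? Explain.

No.
The triangle inequality is violated: 9 + 15 = 24 ≤ 27.
These lengths cannot form a triangle.

No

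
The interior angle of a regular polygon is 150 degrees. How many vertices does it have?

Exterior angle = 180 - 150 = 30. n = 360 / 30 = 12.

12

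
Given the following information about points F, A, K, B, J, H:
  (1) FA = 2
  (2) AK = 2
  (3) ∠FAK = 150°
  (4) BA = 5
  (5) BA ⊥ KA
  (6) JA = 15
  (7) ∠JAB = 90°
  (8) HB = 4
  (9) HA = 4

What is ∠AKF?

Step 1: By the law of cosines on triangle KAF: KF² = 2² + 2² − 2·2·2·cos(150°) = 14.93, so KF ≈ 3.86.
Step 2: By the inverse law of cosines on triangle AKF: cos(∠AKF) = (2² + 3.86² − 2²) / (2·2·3.86) = 14.93/15.45 = 0.9659, so ∠AKF = 15°.

Therefore, the measure of angle ∠AKF = 15°.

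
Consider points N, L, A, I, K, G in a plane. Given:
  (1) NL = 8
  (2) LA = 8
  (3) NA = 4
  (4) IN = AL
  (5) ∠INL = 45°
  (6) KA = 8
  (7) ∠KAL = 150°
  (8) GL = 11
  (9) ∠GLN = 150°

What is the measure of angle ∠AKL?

Step 1: By the law of cosines on triangle KAL: KL² = 8² + 8² − 2·8·8·cos(150°) = 238.85, so KL ≈ 15.45.
Step 2: By the inverse law of cosines on triangle AKL: cos(∠AKL) = (8² + 15.45² − 8²) / (2·8·15.45) = 238.85/247.28 = 0.9659, so ∠AKL = 15°.

Therefore, the measure of angle ∠AKL = 15°.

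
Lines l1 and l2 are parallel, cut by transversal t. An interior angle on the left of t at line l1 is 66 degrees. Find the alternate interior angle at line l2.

Alternate interior angles lie on opposite sides of the transversal, between the parallel lines.
By the alternate interior angle theorem, they are equal: 66 degrees.

66 degrees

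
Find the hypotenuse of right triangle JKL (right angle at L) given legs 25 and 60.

JK = sqrt(25^2 + 60^2) = sqrt(4225) = 65

65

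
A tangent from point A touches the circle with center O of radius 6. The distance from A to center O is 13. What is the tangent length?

tangent = √(d² - r²) = √(13² - 6²) = √(169 - 36) = √133 = sqrt(133)

sqrt(133)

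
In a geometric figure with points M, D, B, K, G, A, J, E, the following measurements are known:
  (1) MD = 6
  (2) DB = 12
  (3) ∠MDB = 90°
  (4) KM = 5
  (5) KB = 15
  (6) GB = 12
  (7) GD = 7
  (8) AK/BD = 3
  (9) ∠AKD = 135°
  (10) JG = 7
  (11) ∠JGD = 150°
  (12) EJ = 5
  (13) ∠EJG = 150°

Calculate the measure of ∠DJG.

Step 1: By the law of cosines on triangle JGD: JD² = 7² + 7² − 2·7·7·cos(150°) = 182.87, so JD ≈ 13.52.
Step 2: By the inverse law of cosines on triangle DJG: cos(∠DJG) = (13.52² + 7² − 7²) / (2·13.52·7) = 182.87/189.32 = 0.9659, so ∠DJG = 15°.

Therefore, the measure of angle ∠DJG = 15°.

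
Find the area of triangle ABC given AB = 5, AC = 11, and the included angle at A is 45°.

Area = (1/2) * AB * AC * sin(A)
Area = (1/2) * 5 * 11 * sin(45°)
Area = (1/2) * 5 * 11 * sqrt(2)/2
Area = 55*sqrt(2)/4

55*sqrt(2)/4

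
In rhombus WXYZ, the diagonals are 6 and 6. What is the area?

Area = (6 * 6) / 2 = 36 / 2 = 18

18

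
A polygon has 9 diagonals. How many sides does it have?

Using d = n(n - 3)/2, we solve 9 = n(n - 3)/2.
So n(n - 3) = 18.
Testing n = 6: 6 * 3 = 18 = 18. Correct.
The polygon has 6 sides.

6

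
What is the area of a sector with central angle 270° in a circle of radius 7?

Sector area = π(7²)(3/4) = 147*pi/4

147*pi/4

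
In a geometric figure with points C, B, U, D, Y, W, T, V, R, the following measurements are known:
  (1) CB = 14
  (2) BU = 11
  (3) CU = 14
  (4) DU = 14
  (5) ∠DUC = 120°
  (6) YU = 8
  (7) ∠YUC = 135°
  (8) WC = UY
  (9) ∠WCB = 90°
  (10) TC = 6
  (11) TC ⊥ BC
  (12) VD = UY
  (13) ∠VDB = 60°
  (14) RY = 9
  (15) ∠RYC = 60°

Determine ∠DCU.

Step 1: By the law of cosines on triangle CUD: CD² = 14² + 14² − 2·14·14·cos(120°) = 588, so CD = 14·√3.
Step 2: By the inverse law of cosines on triangle DCU: cos(∠DCU) = ((14·√3)² + 14² − 14²) / (2·14·√3·14) = 588/678.96 = 0.866, so ∠DCU = 30°.

Therefore, the measure of angle ∠DCU = 30°.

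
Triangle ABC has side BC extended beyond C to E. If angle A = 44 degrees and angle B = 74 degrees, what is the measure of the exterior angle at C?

Exterior angle = 44 + 74 = 118 degrees (exterior angle theorem).

118 degrees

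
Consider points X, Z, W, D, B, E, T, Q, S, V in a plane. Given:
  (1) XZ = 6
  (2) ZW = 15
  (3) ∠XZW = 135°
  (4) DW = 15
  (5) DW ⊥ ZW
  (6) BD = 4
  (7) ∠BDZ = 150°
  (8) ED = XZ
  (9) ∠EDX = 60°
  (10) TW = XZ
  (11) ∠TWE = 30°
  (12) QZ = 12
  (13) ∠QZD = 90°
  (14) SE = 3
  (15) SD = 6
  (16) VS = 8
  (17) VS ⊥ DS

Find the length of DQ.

Step 1: By the law of cosines on triangle ZWD: ZD² = 15² + 15² − 2·15·15·cos(90°) = 450, so ZD = 15·√2.
Step 2: By the law of cosines on triangle DZQ: DQ² = (15·√2)² + 12² − 2·15·√2·12·cos(90°) = 594, so DQ = 3·√66.

Therefore, the length of DQ = 3·√66.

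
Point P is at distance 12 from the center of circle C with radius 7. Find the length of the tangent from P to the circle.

The tangent, radius, and line from the external point to the center form a right triangle.
The right angle is where the tangent meets the radius.
By the Pythagorean theorem: tangent² + 7² = 12²
tangent² = 144 - 49 = 95
tangent = sqrt(95)

sqrt(95)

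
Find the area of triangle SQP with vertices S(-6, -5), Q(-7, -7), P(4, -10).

Shoelace: Area = (1/2)|-6(-7--10) + -7(-10--5) + 4(-5--7)| = (1/2)(25) = 25/2

25/2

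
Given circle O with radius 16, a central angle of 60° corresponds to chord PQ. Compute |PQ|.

Chord = 2(16) sin(30°) = 16

16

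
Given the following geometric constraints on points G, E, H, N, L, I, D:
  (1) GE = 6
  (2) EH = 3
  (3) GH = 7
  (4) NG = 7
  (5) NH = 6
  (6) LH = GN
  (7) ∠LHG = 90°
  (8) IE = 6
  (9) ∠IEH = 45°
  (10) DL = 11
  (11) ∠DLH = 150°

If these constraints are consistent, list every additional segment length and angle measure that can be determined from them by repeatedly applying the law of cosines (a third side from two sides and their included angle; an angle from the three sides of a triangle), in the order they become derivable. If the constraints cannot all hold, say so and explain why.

The constraints are consistent. Derivable facts, in order:
After 1 step:
- GL = 7·√2
- HD ≈ 17.42
- HI ≈ 4.42
- ∠EGH = 25.21°
- ∠EHG = 58.41°
- ∠GEH = 96.38°
- ∠GHN = 64.62°
- ∠GNH = 64.62°
- ∠HGN = 50.75°
After 2 steps:
- ∠DHL = 18.41°
- ∠EHI = 106.32°
- ∠EIH = 28.68°
- ∠GLH = 45°
- ∠HDL = 11.59°
- ∠HGL = 45°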